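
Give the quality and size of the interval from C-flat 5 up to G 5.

augmented fifth

C to G spans five letter names (C-D-E-F-G), so the interval is some kind of fifth.
Cb5 to G5 spans 8 semitones — one semitone wider than the perfect fifth (7) — giving an augmented fifth.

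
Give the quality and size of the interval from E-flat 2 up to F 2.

E to F spans two letter names (E-F) — that makes it a second of some quality.
Eb2 to F2 is 2 semitones, matching the major second exactly, so the quality is major.

major 2nd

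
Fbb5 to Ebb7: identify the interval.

F to E spans seven letter names (F-G-A-B-C-D-E), plus an octave — that makes it a fourteenth of some quality.
Counting semitones, Fbb5→Ebb7 is 23, which is the major fourteenth.
(Equivalently, a compound major seventh: a major seventh plus an octave.)

M14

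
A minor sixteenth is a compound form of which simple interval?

minor 2nd

Each octave removed subtracts seven from the number: 16 − 14 = 2.
Quality carries through unchanged, so the simple form is a minor second.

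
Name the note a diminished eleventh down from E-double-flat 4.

B-flat 2

Four letters down from E (plus an octave) reaches B.
Moving 16 semitones down from Ebb4 (the size of a diminished eleventh) reaches Bb2.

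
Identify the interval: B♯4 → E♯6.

B to E spans four letter names (B-C-D-E), plus an octave — that makes it an eleventh of some quality.
Counting semitones, B#4→E#6 is 17, which is the perfect eleventh.
(Equivalently, a compound perfect fourth: a perfect fourth plus an octave.)

perfect 11th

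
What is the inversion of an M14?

First reduce the compound major fourteenth to its simple form, a major seventh.
The rule of nine gives the new number: 9 − 7 = 2, so a seventh becomes a second.
The quality also flips — major becomes minor — giving a minor second.

minor second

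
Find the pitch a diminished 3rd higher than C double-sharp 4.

E 4

The third takes the letter from C up to E.
Moving 2 semitones up from C##4 (the size of a diminished third) reaches E4.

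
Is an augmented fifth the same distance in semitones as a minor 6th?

Yes

An augmented fifth spans 8 semitones, and a minor sixth also spans 8 semitones — they're enharmonic.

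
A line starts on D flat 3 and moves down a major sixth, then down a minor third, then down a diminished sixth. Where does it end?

F sharp 1

A major sixth down from Db3 is Fb2.
Fb2 down a minor third → Db2 (3 semitones).
A diminished sixth down from Db2 is F#1.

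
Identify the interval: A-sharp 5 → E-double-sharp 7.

A to E spans five letter names (A-B-C-D-E), plus an octave: a twelfth.
The perfect twelfth is 19 semitones; here we have 20, one semitone wider: augmented.
(Equivalently, a compound augmented fifth: an augmented fifth plus an octave.)

augmented twelfth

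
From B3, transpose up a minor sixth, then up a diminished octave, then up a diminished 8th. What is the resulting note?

Gbb6

A minor sixth up from B3 is G4.
A diminished octave up from G4 is Gb5.
A diminished octave up from Gb5 is Gbb6.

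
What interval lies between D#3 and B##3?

D to B spans six letter names (D-E-F-G-A-B): a sixth.
A major sixth would be 9 semitones; D#3 to B##3 is 10, one semitone wider, so the interval is augmented.

A6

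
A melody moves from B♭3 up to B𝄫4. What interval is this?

diminished 8th

B to B is the same letter name, plus an octave — that makes it an octave of some quality.
Bb3 to Bbb4 spans 11 semitones — one semitone narrower than the perfect octave (12) — giving a diminished octave.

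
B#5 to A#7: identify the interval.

minor 14th

B to A spans seven letter names (B-C-D-E-F-G-A), plus an octave: a fourteenth.
B#5 to A#7 is 22 semitones, a half step short of the major fourteenth (23), so this is minor.
(Equivalently, a compound minor seventh: a minor seventh plus an octave.)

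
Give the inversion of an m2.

M7

The rule of nine gives the new number: 9 − 2 = 7, so a second becomes a seventh.
And minor becomes major under inversion, so we get a major seventh.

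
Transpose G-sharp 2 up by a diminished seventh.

F 3

The seventh takes the letter from G up to F.
Moving 9 semitones up from G#2 (the size of a diminished seventh) reaches F3.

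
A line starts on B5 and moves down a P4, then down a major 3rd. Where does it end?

Down a perfect fourth from B5: F#5 (5 semitones down).
Down a major third from F#5: D5 (4 semitones down).

D5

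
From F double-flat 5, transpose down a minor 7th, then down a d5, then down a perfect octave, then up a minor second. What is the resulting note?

Down a minor seventh from Fbb5: Gbb4 (10 semitones down).
Gbb4 down a diminished fifth → Cb4 (6 semitones).
Down a perfect octave from Cb4: Cb3 (12 semitones down).
Cb3 up a minor second → Dbb3 (1 semitone).

D double-flat 3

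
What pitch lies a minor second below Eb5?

Two letter names down from E: D.
A minor second spans 1 semitone, so from Eb5 the target pitch is D5.

D5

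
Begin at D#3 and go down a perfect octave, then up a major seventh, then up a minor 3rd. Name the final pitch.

D#3 down a perfect octave → D#2 (12 semitones).
Up a major seventh from D#2: C##3 (11 semitones up).
Up a minor third from C##3: E#3 (3 semitones up).

E#3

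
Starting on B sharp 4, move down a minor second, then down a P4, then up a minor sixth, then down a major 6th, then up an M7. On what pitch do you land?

A minor second down from B#4 is A##4.
A perfect fourth down from A##4 is E##4.
A minor sixth up from E##4 is C##5.
Down a major sixth from C##5: E#4 (9 semitones down).
A major seventh up from E#4 is D##5.

D double-sharp 5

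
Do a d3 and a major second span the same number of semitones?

Both span 2 semitones: a diminished third and a major second are the same chromatic distance.

Yes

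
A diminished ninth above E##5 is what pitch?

F#6

Two letters up from E (plus an octave) reaches F.
A diminished ninth is 12 semitones; 12 semitones up from E##5 gives F#6.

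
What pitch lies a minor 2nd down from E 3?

D-sharp 3

The second takes the letter from E down to D.
Moving 1 semitone down from E3 (the size of a minor second) reaches D#3.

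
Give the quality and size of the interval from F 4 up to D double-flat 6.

F to D spans six letter names (F-G-A-B-C-D), plus an octave — that makes it a thirteenth of some quality.
A major thirteenth would be 21 semitones; F4 to Dbb6 is 19, two semitones narrower, so the interval is diminished.
(Equivalently, a compound diminished sixth: a diminished sixth plus an octave.)

diminished 13th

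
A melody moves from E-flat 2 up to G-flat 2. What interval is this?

E to G spans three letter names (E-F-G) — that makes it a third of some quality.
At 3 semitones, Eb2→Gb2 falls one short of a major third: minor.

m3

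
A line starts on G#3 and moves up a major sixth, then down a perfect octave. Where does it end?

G#3 up a major sixth → E#4 (9 semitones).
A perfect octave down from E#4 is E#3.

E#3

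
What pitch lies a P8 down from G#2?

G#1

The letter stays G (same as the start), shifted an octave down.
Moving 12 semitones down from G#2 (the size of a perfect octave) reaches G#1.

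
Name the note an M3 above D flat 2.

The third takes the letter from D up to F.
A major third spans 4 semitones, so from Db2 the target pitch is F2.

F 2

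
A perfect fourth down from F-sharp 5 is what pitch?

Counting four letter names down from F lands on C.
Moving 5 semitones down from F#5 (the size of a perfect fourth) reaches C#5.

C-sharp 5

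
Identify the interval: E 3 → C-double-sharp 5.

augmented thirteenth

E to C spans six letter names (E-F-G-A-B-C), plus an octave — that makes it a thirteenth of some quality.
A major thirteenth would be 21 semitones; E3 to C##5 is 22, one semitone wider, so the interval is augmented.
(Equivalently, a compound augmented sixth: an augmented sixth plus an octave.)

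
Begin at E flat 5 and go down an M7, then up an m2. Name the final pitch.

G double-flat 4

Eb5 down a major seventh → Fb4 (11 semitones).
Up a minor second from Fb4: Gbb4 (1 semitone up).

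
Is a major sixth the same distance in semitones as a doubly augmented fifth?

A major sixth spans 9 semitones, and a doubly augmented fifth also spans 9 semitones — they're enharmonic.

Yes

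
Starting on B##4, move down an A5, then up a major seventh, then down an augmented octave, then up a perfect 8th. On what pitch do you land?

An augmented fifth down from B##4 is E#4.
Up a major seventh from E#4: D##5 (11 semitones up).
D##5 down an augmented octave → D#4 (13 semitones).
Up a perfect octave from D#4: D#5 (12 semitones up).

D#5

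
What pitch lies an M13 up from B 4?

The thirteenth's letter: B up six letter names plus an octave → G.
A major thirteenth spans 21 semitones, so from B4 the target pitch is G#6.

G sharp 6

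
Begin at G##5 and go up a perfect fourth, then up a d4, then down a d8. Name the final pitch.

F##5

Up a perfect fourth from G##5: C##6 (5 semitones up).
C##6 up a diminished fourth → F#6 (4 semitones).
A diminished octave down from F#6 is F##5.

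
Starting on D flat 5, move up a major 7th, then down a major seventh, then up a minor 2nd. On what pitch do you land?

Db5 up a major seventh → C6 (11 semitones).
Down a major seventh from C6: Db5 (11 semitones down).
A minor second up from Db5 is Ebb5.

E double-flat 5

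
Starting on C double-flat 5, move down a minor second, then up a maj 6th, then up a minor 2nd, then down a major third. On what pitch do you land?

Cbb5 down a minor second → Bbb4 (1 semitone).
Up a major sixth from Bbb4: Gb5 (9 semitones up).
A minor second up from Gb5 is Abb5.
Down a major third from Abb5: Fbb5 (4 semitones down).

F double-flat 5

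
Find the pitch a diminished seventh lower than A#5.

The seventh takes the letter from A down to B.
A diminished seventh spans 9 semitones, so from A#5 the target pitch is B##4.

B##4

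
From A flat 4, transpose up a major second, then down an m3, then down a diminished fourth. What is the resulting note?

D sharp 4

A major second up from Ab4 is Bb4.
A minor third down from Bb4 is G4.
Down a diminished fourth from G4: D#4 (4 semitones down).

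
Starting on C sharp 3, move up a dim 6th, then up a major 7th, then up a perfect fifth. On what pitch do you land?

Up a diminished sixth from C#3: Ab3 (7 semitones up).
Up a major seventh from Ab3: G4 (11 semitones up).
Up a perfect fifth from G4: D5 (7 semitones up).

D 5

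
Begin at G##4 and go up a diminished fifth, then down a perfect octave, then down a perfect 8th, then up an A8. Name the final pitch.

D##4

Up a diminished fifth from G##4: D#5 (6 semitones up).
Down a perfect octave from D#5: D#4 (12 semitones down).
Down a perfect octave from D#4: D#3 (12 semitones down).
An augmented octave up from D#3 is D##4.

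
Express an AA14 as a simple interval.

Each octave removed subtracts seven from the number: 14 − 7 = 7.
Quality carries through unchanged, so the simple form is a doubly augmented seventh.

doubly augmented 7th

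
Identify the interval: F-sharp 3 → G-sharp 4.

M9

F to G spans two letter names (F-G), plus an octave: a ninth.
The major ninth spans 14 semitones, and F#3 to G#4 is exactly 14 semitones — so this is a major ninth.
(Equivalently, a compound major second: a major second plus an octave.)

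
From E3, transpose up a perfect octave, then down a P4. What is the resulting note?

B3

Up a perfect octave from E3: E4 (12 semitones up).
Down a perfect fourth from E4: B3 (5 semitones down).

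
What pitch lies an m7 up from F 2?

E-flat 3

The seventh takes the letter from F up to E.
Moving 10 semitones up from F2 (the size of a minor seventh) reaches Eb3.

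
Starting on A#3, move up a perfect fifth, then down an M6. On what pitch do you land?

A#3 up a perfect fifth → E#4 (7 semitones).
A major sixth down from E#4 is G#3.

G#3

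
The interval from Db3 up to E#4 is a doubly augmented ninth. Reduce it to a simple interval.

Take out an octave (7 from the number): 9 − 7 = 2.
So a doubly augmented ninth is an octave plus a doubly augmented second. The quality is unchanged.

doubly augmented 2nd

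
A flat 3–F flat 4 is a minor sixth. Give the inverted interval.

The rule of nine gives the new number: 9 − 6 = 3, so a sixth becomes a third.
Quality inverts too: minor becomes major. That makes the inversion a major third.

M3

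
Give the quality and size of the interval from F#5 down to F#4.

P8

Descending from F#5 to F#4 is the same interval as ascending F#4 to F#5.
F to F is the same letter name, plus an octave, so the interval is some kind of octave.
Counting semitones, F#4→F#5 is 12, which is the perfect octave.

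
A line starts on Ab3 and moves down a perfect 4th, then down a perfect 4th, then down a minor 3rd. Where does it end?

A perfect fourth down from Ab3 is Eb3.
Eb3 down a perfect fourth → Bb2 (5 semitones).
Bb2 down a minor third → G2 (3 semitones).

G2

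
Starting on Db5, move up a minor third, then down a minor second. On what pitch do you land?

Eb5

Up a minor third from Db5: Fb5 (3 semitones up).
Down a minor second from Fb5: Eb5 (1 semitone down).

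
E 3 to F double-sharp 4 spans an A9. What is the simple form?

Take out an octave (7 from the number): 9 − 7 = 2.
So an augmented ninth is an octave plus an augmented second. The quality is unchanged.

A2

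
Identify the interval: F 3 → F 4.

perfect octave

F to F is the same letter name, plus an octave, so the interval is some kind of octave.
F3 to F4 is 12 semitones, matching the perfect octave exactly, so the quality is perfect.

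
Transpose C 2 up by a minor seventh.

The seventh takes the letter from C up to B.
Moving 10 semitones up from C2 (the size of a minor seventh) reaches Bb2.

B-flat 2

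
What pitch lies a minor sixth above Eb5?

Cb6

Six letter names up from E: C.
A minor sixth is 8 semitones; 8 semitones up from Eb5 gives Cb6.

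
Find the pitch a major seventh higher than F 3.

E 4

Counting seven letter names up from F lands on E.
Moving 11 semitones up from F3 (the size of a major seventh) reaches E4.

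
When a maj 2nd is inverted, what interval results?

Inverted interval numbers add to nine, so a second pairs with a seventh (2 + 7 = 9).
The quality also flips — major becomes minor — giving a minor seventh.

minor seventh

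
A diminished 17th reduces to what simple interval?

Take out 2 octaves (14 from the number): 17 − 14 = 3.
So a diminished seventeenth is 2 octaves plus a diminished third. The quality is unchanged.

d3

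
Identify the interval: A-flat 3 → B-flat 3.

M2

A to B spans two letter names (A-B), so the interval is some kind of second.
Counting semitones, Ab3→Bb3 is 2, which is the major second.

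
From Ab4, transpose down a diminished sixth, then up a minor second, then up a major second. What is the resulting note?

E4

A diminished sixth down from Ab4 is C#4.
A minor second up from C#4 is D4.
A major second up from D4 is E4.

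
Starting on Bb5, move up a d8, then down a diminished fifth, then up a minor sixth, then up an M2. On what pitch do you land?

Db7

Bb5 up a diminished octave → Bbb6 (11 semitones).
A diminished fifth down from Bbb6 is Eb6.
Up a minor sixth from Eb6: Cb7 (8 semitones up).
Up a major second from Cb7: Db7 (2 semitones up).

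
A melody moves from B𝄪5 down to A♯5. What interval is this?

augmented 2nd

Descending from B##5 to A#5 is the same interval as ascending A#5 to B##5.
A to B spans two letter names (A-B): a second.
A#5 to B##5 spans 3 semitones — one semitone wider than the major second (2) — giving an augmented second.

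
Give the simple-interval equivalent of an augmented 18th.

augmented 4th

Take out 2 octaves (14 from the number): 18 − 14 = 4.
That makes an augmented eighteenth a compound augmented fourth — 2 octaves plus an augmented fourth.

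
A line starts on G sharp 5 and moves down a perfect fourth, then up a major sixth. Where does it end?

G#5 down a perfect fourth → D#5 (5 semitones).
A major sixth up from D#5 is B#5.

B sharp 5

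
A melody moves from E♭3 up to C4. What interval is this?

E to C spans six letter names (E-F-G-A-B-C), so the interval is some kind of sixth.
The major sixth spans 9 semitones, and Eb3 to C4 is exactly 9 semitones — so this is a major sixth.

major 6th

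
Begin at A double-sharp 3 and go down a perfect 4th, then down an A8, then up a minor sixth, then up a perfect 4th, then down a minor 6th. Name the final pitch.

A sharp 2

A##3 down a perfect fourth → E##3 (5 semitones).
An augmented octave down from E##3 is E#2.
E#2 up a minor sixth → C#3 (8 semitones).
C#3 up a perfect fourth → F#3 (5 semitones).
Down a minor sixth from F#3: A#2 (8 semitones down).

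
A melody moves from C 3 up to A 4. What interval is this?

C to A spans six letter names (C-D-E-F-G-A), plus an octave — that makes it a thirteenth of some quality.
The major thirteenth spans 21 semitones, and C3 to A4 is exactly 21 semitones — so this is a major thirteenth.
(Equivalently, a compound major sixth: a major sixth plus an octave.)

major thirteenth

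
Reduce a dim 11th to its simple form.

Take out an octave (7 from the number): 11 − 7 = 4.
So a diminished eleventh is an octave plus a diminished fourth. The quality is unchanged.

diminished 4th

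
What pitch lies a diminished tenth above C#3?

Three letters up from C (plus an octave) reaches E.
A diminished tenth is 14 semitones; 14 semitones up from C#3 gives Eb4.

Eb4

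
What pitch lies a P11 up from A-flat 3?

D-flat 5

The eleventh's letter: A up four letter names plus an octave → D.
A perfect eleventh is 17 semitones; 17 semitones up from Ab3 gives Db5.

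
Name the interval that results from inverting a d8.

A1

The rule of nine gives the new number: 9 − 8 = 1, so an octave becomes a unison.
Quality inverts too: diminished becomes augmented. That makes the inversion an augmented unison.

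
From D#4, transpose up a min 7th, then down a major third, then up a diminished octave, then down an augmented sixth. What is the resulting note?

A minor seventh up from D#4 is C#5.
C#5 down a major third → A4 (4 semitones).
Up a diminished octave from A4: Ab5 (11 semitones up).
An augmented sixth down from Ab5 is Cbb5.

Cbb5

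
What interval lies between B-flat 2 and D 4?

B to D spans three letter names (B-C-D), plus an octave, so the interval is some kind of tenth.
Counting semitones, Bb2→D4 is 16, which is the major tenth.
(Equivalently, a compound major third: a major third plus an octave.)

major tenth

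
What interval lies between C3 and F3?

C to F spans four letter names (C-D-E-F), so the interval is some kind of fourth.
C3 to F3 is 5 semitones, matching the perfect fourth exactly, so the quality is perfect.

perfect fourth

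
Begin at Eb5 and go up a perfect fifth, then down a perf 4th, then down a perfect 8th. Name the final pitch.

F4

A perfect fifth up from Eb5 is Bb5.
Down a perfect fourth from Bb5: F5 (5 semitones down).
F5 down a perfect octave → F4 (12 semitones).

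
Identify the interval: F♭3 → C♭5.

F to C spans five letter names (F-G-A-B-C), plus an octave: a twelfth.
The perfect twelfth spans 19 semitones, and Fb3 to Cb5 is exactly 19 semitones — so this is a perfect twelfth.
(Equivalently, a compound perfect fifth: a perfect fifth plus an octave.)

perfect twelfth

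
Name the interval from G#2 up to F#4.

G to F spans seven letter names (G-A-B-C-D-E-F), plus an octave — that makes it a fourteenth of some quality.
At 22 semitones, G#2→F#4 falls one short of a major fourteenth: minor.
(Equivalently, a compound minor seventh: a minor seventh plus an octave.)

minor fourteenth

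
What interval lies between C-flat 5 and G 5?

C to G spans five letter names (C-D-E-F-G), so the interval is some kind of fifth.
The perfect fifth is 7 semitones; here we have 8, one semitone wider: augmented.

augmented fifth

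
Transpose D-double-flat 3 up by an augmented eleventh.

The eleventh's letter: D up four letter names plus an octave → G.
An augmented eleventh is 18 semitones; 18 semitones up from Dbb3 gives Gb4.

G-flat 4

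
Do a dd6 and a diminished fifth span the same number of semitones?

Yes

A doubly diminished sixth = 6 semitones = a diminished fifth; enharmonically equal.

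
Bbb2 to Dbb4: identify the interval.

minor tenth

B to D spans three letter names (B-C-D), plus an octave, so the interval is some kind of tenth.
At 15 semitones, Bbb2→Dbb4 falls one short of a major tenth: minor.
(Equivalently, a compound minor third: a minor third plus an octave.)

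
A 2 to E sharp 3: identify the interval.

A to E spans five letter names (A-B-C-D-E), so the interval is some kind of fifth.
A2 to E#3 spans 8 semitones — one semitone wider than the perfect fifth (7) — giving an augmented fifth.

augmented fifth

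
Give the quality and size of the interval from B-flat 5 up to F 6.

B to F spans five letter names (B-C-D-E-F) — that makes it a fifth of some quality.
The perfect fifth spans 7 semitones, and Bb5 to F6 is exactly 7 semitones — so this is a perfect fifth.

perfect 5th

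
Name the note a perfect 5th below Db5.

Five letter names down from D: G.
A perfect fifth is 7 semitones; 7 semitones down from Db5 gives Gb4.

Gb4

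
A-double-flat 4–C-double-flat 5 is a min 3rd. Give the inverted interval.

The rule of nine gives the new number: 9 − 3 = 6, so a third becomes a sixth.
Quality inverts too: minor becomes major. That makes the inversion a major sixth.

M6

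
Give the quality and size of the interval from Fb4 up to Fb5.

perfect octave

F to F is the same letter name, plus an octave — that makes it an octave of some quality.
Counting semitones, Fb4→Fb5 is 12, which is the perfect octave.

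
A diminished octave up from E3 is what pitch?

For an octave the letter name doesn't change: still E, an octave up.
Moving 11 semitones up from E3 (the size of a diminished octave) reaches Eb4.

Eb4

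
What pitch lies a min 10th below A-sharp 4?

The tenth's letter: A down three letter names plus an octave → F.
A minor tenth spans 15 semitones, so from A#4 the target pitch is F##3.

F-double-sharp 3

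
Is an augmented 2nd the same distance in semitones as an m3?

Yes

An augmented second = 3 semitones = a minor third; enharmonically equal.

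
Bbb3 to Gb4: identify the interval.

B to G spans six letter names (B-C-D-E-F-G) — that makes it a sixth of some quality.
The major sixth spans 9 semitones, and Bbb3 to Gb4 is exactly 9 semitones — so this is a major sixth.

major 6th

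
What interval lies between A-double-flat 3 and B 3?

A to B spans two letter names (A-B) — that makes it a second of some quality.
The major second is 2 semitones; here we have 4, two semitones wider: doubly augmented.

doubly augmented 2nd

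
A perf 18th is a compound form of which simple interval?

perfect 4th

Subtracting seven from the interval number removes an octave: 18 − 14 = 4.
That makes a perfect eighteenth a compound perfect fourth — 2 octaves plus a perfect fourth.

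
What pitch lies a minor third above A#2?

The third takes the letter from A up to C.
A minor third is 3 semitones; 3 semitones up from A#2 gives C#3.

C#3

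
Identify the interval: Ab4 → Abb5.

diminished octave

A to A is the same letter name, plus an octave — that makes it an octave of some quality.
The perfect octave is 12 semitones; here we have 11, one semitone narrower: diminished.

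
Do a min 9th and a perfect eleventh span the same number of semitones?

13 semitones (minor ninth) vs 17 semitones (perfect eleventh): not equal.

No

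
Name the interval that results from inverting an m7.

The rule of nine gives the new number: 9 − 7 = 2, so a seventh becomes a second.
And minor becomes major under inversion, so we get a major second.

major second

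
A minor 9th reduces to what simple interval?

minor 2nd

Each octave removed subtracts seven from the number: 9 − 7 = 2.
Quality carries through unchanged, so the simple form is a minor second.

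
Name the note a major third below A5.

The third takes the letter from A down to F.
A major third spans 4 semitones, so from A5 the target pitch is F5.

F5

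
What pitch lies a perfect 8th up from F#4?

An octave keeps the letter name F, an octave up from F.
A perfect octave spans 12 semitones, so from F#4 the target pitch is F#5.

F#5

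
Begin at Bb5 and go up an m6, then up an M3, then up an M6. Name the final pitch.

G7

Bb5 up a minor sixth → Gb6 (8 semitones).
A major third up from Gb6 is Bb6.
Bb6 up a major sixth → G7 (9 semitones).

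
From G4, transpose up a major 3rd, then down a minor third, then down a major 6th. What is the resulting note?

B3

Up a major third from G4: B4 (4 semitones up).
B4 down a minor third → G#4 (3 semitones).
Down a major sixth from G#4: B3 (9 semitones down).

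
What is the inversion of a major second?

Interval numbers invert to sum to nine: 2 + 7 = 9, so a second inverts to a seventh.
The quality also flips — major becomes minor — giving a minor seventh.

minor 7th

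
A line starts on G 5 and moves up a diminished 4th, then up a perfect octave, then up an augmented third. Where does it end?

A diminished fourth up from G5 is Cb6.
A perfect octave up from Cb6 is Cb7.
Cb7 up an augmented third → E7 (5 semitones).

E 7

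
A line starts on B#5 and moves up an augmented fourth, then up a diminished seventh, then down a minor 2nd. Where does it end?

C##7

Up an augmented fourth from B#5: E##6 (6 semitones up).
Up a diminished seventh from E##6: D#7 (9 semitones up).
A minor second down from D#7 is C##7.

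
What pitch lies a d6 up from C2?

Counting six letter names up from C lands on A.
A diminished sixth spans 7 semitones, so from C2 the target pitch is Abb2.

Abb2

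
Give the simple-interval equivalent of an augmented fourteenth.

Subtracting seven from the interval number removes an octave: 14 − 7 = 7.
That makes an augmented fourteenth a compound augmented seventh — an octave plus an augmented seventh.

A7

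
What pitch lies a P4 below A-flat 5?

Counting four letter names down from A lands on E.
Moving 5 semitones down from Ab5 (the size of a perfect fourth) reaches Eb5.

E-flat 5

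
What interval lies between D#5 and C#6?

minor seventh

D to C spans seven letter names (D-E-F-G-A-B-C): a seventh.
A major seventh would be 11 semitones, but D#5 to C#6 is 10 — one semitone narrower, making it a minor seventh.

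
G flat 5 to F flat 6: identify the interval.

G to F spans seven letter names (G-A-B-C-D-E-F): a seventh.
A major seventh would be 11 semitones, but Gb5 to Fb6 is 10 — one semitone narrower, making it a minor seventh.

minor 7th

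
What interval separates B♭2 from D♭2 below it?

Descending from Bb2 to Db2 is the same interval as ascending Db2 to Bb2.
D to B spans six letter names (D-E-F-G-A-B): a sixth.
The major sixth spans 9 semitones, and Db2 to Bb2 is exactly 9 semitones — so this is a major sixth.

major 6th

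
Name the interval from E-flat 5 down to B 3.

diminished eleventh

Descending from Eb5 to B3 is the same interval as ascending B3 to Eb5.
B to E spans four letter names (B-C-D-E), plus an octave — that makes it an eleventh of some quality.
A perfect eleventh would be 17 semitones; B3 to Eb5 is 16, one semitone narrower, so the interval is diminished.
(Equivalently, a compound diminished fourth: a diminished fourth plus an octave.)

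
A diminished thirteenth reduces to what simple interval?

Subtracting seven from the interval number removes an octave: 13 − 7 = 6.
That makes a diminished thirteenth a compound diminished sixth — an octave plus a diminished sixth.

diminished 6th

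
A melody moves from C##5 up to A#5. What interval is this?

minor 6th

C to A spans six letter names (C-D-E-F-G-A): a sixth.
At 8 semitones, C##5→A#5 falls one short of a major sixth: minor.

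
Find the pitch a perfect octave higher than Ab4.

Ab5

The letter stays A (same as the start), shifted an octave up.
A perfect octave spans 12 semitones, so from Ab4 the target pitch is Ab5.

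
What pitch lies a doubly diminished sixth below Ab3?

Six letter names down from A: C.
A doubly diminished sixth spans 6 semitones, so from Ab3 the target pitch is C##3.

C##3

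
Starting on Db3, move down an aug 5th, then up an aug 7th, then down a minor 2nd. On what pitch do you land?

Db3 down an augmented fifth → Gbb2 (8 semitones).
Gbb2 up an augmented seventh → F3 (12 semitones).
Down a minor second from F3: E3 (1 semitone down).

E3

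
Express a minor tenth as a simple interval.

Subtracting seven from the interval number removes an octave: 10 − 7 = 3.
So a minor tenth is an octave plus a minor third. The quality is unchanged.

m3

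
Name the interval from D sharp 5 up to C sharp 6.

m7

D to C spans seven letter names (D-E-F-G-A-B-C) — that makes it a seventh of some quality.
D#5 to C#6 is 10 semitones, a half step short of the major seventh (11), so this is minor.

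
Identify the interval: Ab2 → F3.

major sixth

A to F spans six letter names (A-B-C-D-E-F), so the interval is some kind of sixth.
Counting semitones, Ab2→F3 is 9, which is the major sixth.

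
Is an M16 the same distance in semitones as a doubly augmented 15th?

Yes

Both span 26 semitones: a major sixteenth and a doubly augmented fifteenth are the same chromatic distance.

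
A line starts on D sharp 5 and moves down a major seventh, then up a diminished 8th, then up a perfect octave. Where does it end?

A major seventh down from D#5 is E4.
Up a diminished octave from E4: Eb5 (11 semitones up).
Eb5 up a perfect octave → Eb6 (12 semitones).

E flat 6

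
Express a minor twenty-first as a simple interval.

Subtracting seven from the interval number removes an octave: 21 − 14 = 7.
Quality carries through unchanged, so the simple form is a minor seventh.

m7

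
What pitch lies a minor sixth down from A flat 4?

C 4

Six letter names down from A: C.
A minor sixth is 8 semitones; 8 semitones down from Ab4 gives C4.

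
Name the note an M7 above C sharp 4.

B sharp 4

The seventh takes the letter from C up to B.
A major seventh is 11 semitones; 11 semitones up from C#4 gives B#4.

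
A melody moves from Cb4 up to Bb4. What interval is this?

major seventh

C to B spans seven letter names (C-D-E-F-G-A-B), so the interval is some kind of seventh.
The major seventh spans 11 semitones, and Cb4 to Bb4 is exactly 11 semitones — so this is a major seventh.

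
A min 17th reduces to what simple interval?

minor third

Each octave removed subtracts seven from the number: 17 − 14 = 3.
Quality carries through unchanged, so the simple form is a minor third.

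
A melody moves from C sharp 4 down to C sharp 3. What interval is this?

Descending from C#4 to C#3 is the same interval as ascending C#3 to C#4.
C to C is the same letter name, plus an octave, so the interval is some kind of octave.
Counting semitones, C#3→C#4 is 12, which is the perfect octave.

perfect octave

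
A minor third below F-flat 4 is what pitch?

Counting three letter names down from F lands on D.
A minor third spans 3 semitones, so from Fb4 the target pitch is Db4.

D-flat 4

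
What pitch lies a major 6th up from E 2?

Counting six letter names up from E lands on C.
Moving 9 semitones up from E2 (the size of a major sixth) reaches C#3.

C sharp 3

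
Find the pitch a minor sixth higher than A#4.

F#5

Counting six letter names up from A lands on F.
A minor sixth is 8 semitones; 8 semitones up from A#4 gives F#5.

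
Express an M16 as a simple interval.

major second

Take out 2 octaves (14 from the number): 16 − 14 = 2.
Quality carries through unchanged, so the simple form is a major second.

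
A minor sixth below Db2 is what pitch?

Counting six letter names down from D lands on F.
Moving 8 semitones down from Db2 (the size of a minor sixth) reaches F1.

F1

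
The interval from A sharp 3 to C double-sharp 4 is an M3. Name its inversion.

The rule of nine gives the new number: 9 − 3 = 6, so a third becomes a sixth.
And major becomes minor under inversion, so we get a minor sixth.

minor sixth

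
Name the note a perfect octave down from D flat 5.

The letter stays D (same as the start), shifted an octave down.
A perfect octave is 12 semitones; 12 semitones down from Db5 gives Db4.

D flat 4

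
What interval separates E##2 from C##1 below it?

M10

Descending from E##2 to C##1 is the same interval as ascending C##1 to E##2.
C to E spans three letter names (C-D-E), plus an octave — that makes it a tenth of some quality.
Counting semitones, C##1→E##2 is 16, which is the major tenth.
(Equivalently, a compound major third: a major third plus an octave.)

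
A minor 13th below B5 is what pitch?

Six letters down from B (plus an octave) reaches D.
A minor thirteenth is 20 semitones; 20 semitones down from B5 gives D#4.

D#4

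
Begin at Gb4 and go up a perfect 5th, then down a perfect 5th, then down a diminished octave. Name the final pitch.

G3

A perfect fifth up from Gb4 is Db5.
A perfect fifth down from Db5 is Gb4.
Gb4 down a diminished octave → G3 (11 semitones).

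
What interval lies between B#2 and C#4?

minor 9th

B to C spans two letter names (B-C), plus an octave: a ninth.
A major ninth would be 14 semitones, but B#2 to C#4 is 13 — one semitone narrower, making it a minor ninth.
(Equivalently, a compound minor second: a minor second plus an octave.)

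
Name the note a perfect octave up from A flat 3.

A flat 4

The letter stays A (same as the start), shifted an octave up.
Moving 12 semitones up from Ab3 (the size of a perfect octave) reaches Ab4.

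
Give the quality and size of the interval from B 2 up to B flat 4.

B to B is the same letter name, plus 2 octaves, so the interval is some kind of fifteenth.
A perfect fifteenth would be 24 semitones; B2 to Bb4 is 23, one semitone narrower, so the interval is diminished.
(Equivalently, a compound diminished octave: a diminished octave plus an octave.)

diminished fifteenth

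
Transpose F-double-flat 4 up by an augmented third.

A-flat 4

Three letter names up from F: A.
Moving 5 semitones up from Fbb4 (the size of an augmented third) reaches Ab4.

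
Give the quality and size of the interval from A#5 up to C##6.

major 3rd

A to C spans three letter names (A-B-C): a third.
Counting semitones, A#5→C##6 is 4, which is the major third.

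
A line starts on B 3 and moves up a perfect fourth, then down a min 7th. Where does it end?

F sharp 3

B3 up a perfect fourth → E4 (5 semitones).
E4 down a minor seventh → F#3 (10 semitones).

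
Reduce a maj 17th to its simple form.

Each octave removed subtracts seven from the number: 17 − 14 = 3.
That makes a major seventeenth a compound major third — 2 octaves plus a major third.

major 3rd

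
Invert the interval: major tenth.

First reduce the compound major tenth to its simple form, a major third.
Interval numbers invert to sum to nine: 3 + 6 = 9, so a third inverts to a sixth.
The quality also flips — major becomes minor — giving a minor sixth.

minor 6th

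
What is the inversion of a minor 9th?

First reduce the compound minor ninth to its simple form, a minor second.
Inverted interval numbers add to nine, so a second pairs with a seventh (2 + 7 = 9).
Quality inverts too: minor becomes major. That makes the inversion a major seventh.

major 7th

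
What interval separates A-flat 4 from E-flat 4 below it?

perfect fourth

Descending from Ab4 to Eb4 is the same interval as ascending Eb4 to Ab4.
E to A spans four letter names (E-F-G-A), so the interval is some kind of fourth.
Counting semitones, Eb4→Ab4 is 5, which is the perfect fourth.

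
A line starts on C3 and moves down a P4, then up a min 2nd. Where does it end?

C3 down a perfect fourth → G2 (5 semitones).
Up a minor second from G2: Ab2 (1 semitone up).

Ab2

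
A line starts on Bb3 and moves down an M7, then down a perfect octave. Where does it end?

Cb2

Down a major seventh from Bb3: Cb3 (11 semitones down).
Cb3 down a perfect octave → Cb2 (12 semitones).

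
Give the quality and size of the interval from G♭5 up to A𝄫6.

G to A spans two letter names (G-A), plus an octave, so the interval is some kind of ninth.
At 13 semitones, Gb5→Abb6 falls one short of a major ninth: minor.
(Equivalently, a compound minor second: a minor second plus an octave.)

minor 9th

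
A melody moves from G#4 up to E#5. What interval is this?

M6

G to E spans six letter names (G-A-B-C-D-E), so the interval is some kind of sixth.
Counting semitones, G#4→E#5 is 9, which is the major sixth.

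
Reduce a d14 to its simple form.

Take out an octave (7 from the number): 14 − 7 = 7.
So a diminished fourteenth is an octave plus a diminished seventh. The quality is unchanged.

diminished seventh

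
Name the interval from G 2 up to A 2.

M2

G to A spans two letter names (G-A): a second.
G2 to A2 is 2 semitones, matching the major second exactly, so the quality is major.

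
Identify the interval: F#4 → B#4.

augmented fourth

F to B spans four letter names (F-G-A-B) — that makes it a fourth of some quality.
F#4 to B#4 spans 6 semitones — one semitone wider than the perfect fourth (5) — giving an augmented fourth.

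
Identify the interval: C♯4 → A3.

M3

Descending from C#4 to A3 is the same interval as ascending A3 to C#4.
A to C spans three letter names (A-B-C): a third.
Counting semitones, A3→C#4 is 4, which is the major third.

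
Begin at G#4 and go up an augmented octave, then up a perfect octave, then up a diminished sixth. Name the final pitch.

E7

G#4 up an augmented octave → G##5 (13 semitones).
Up a perfect octave from G##5: G##6 (12 semitones up).
Up a diminished sixth from G##6: E7 (7 semitones up).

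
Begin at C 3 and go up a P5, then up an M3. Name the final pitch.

A perfect fifth up from C3 is G3.
A major third up from G3 is B3.

B 3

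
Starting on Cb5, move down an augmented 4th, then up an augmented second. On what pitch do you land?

Ab4

Down an augmented fourth from Cb5: Gbb4 (6 semitones down).
Gbb4 up an augmented second → Ab4 (3 semitones).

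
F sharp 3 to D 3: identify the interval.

Descending from F#3 to D3 is the same interval as ascending D3 to F#3.
D to F spans three letter names (D-E-F): a third.
D3 to F#3 is 4 semitones, matching the major third exactly, so the quality is major.

major third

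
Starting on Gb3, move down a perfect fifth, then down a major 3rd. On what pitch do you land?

Abb2

Gb3 down a perfect fifth → Cb3 (7 semitones).
Cb3 down a major third → Abb2 (4 semitones).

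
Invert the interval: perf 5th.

Interval numbers invert to sum to nine: 5 + 4 = 9, so a fifth inverts to a fourth.
And perfect stays perfect under inversion, so we get a perfect fourth.

perfect 4th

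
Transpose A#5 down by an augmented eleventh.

Four letters down from A (plus an octave) reaches E.
An augmented eleventh spans 18 semitones, so from A#5 the target pitch is E4.

E4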